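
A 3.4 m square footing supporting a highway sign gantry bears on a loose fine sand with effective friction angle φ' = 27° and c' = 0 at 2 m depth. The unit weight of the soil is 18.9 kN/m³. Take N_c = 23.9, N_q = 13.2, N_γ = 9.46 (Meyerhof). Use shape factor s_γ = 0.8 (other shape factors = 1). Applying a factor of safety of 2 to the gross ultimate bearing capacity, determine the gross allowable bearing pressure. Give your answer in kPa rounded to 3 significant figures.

Overburden at base level: q = 18.9 × 2 = 37.8 kPa.
Surcharge term q·N_q = 37.8 × 13.2 = 498.96 kPa; self-weight term 0.5·γ·B·N_γ·s_γ = 0.5 × 18.9 × 3.4 × 9.46 × 0.8 = 243.16 kPa.
q_ult = 498.96 + 243.16 = 742.12 kPa.
q_all = q_ult / FS = 742.12 / 2 = 371.06 kPa.

q_all ≈ 371 kPa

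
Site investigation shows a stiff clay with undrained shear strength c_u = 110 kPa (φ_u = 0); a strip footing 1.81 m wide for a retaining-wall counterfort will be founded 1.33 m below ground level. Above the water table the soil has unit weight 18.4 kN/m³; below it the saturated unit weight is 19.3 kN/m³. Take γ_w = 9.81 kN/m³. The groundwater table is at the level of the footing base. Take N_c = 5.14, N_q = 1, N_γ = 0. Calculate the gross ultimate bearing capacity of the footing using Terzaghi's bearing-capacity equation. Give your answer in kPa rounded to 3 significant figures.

q_ult ≈ 590 kPa

Overburden at base level: q = 18.4 × 1.33 = 24.472 kPa.
Cohesion term c·N_c = 110 × 5.14 = 565.4 kPa; surcharge term q·N_q = 24.472 × 1 = 24.472 kPa.
q_ult = 565.4 + 24.472 = 589.87 kPa.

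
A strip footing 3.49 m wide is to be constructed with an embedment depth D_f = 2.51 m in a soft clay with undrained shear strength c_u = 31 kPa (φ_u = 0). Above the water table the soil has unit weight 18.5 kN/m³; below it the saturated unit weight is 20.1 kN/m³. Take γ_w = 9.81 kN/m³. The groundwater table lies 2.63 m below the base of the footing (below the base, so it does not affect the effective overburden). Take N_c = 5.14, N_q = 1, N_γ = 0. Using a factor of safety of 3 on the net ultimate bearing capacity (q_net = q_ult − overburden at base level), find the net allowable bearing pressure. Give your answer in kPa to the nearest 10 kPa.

Overburden at base level: q = 18.5 × 2.51 = 46.435 kPa.
Cohesion term c·N_c = 31 × 5.14 = 159.34 kPa; surcharge term q·N_q = 46.435 × 1 = 46.435 kPa.
q_ult = 159.34 + 46.435 = 205.78 kPa.
q_net = 205.78 − 46.435 = 159.34 kPa.
q_all(net) = 159.34 / 3 = 53.113 kPa.

q_all(net) ≈ 50 kPa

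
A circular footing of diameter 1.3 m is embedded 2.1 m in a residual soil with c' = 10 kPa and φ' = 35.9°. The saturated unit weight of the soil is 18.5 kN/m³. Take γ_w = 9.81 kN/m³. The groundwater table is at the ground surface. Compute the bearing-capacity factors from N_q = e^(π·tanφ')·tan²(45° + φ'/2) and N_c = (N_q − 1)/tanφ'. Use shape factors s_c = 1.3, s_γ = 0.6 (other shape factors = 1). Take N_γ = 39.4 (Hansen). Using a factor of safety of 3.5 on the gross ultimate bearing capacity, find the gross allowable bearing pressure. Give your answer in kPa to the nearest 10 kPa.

q_all ≈ 420 kPa

N_q = e^(π·tan35.9°)·tan²(62.95°) = 37.28; N_c = (N_q − 1)/tanφ' = 50.11.
γ' = 18.5 − 9.81 = 8.69 kN/m³ (submerged throughout). q = 8.69 × 2.1 = 18.249 kPa; the same γ' applies in the ½γBN_γ term.
c·N_c·s_c = 10 × 50.115 × 1.3 = 651.49 kPa
q·N_q = 18.249 × 37.277 = 680.27 kPa
0.5·γ·B·N_γ·s_γ = 0.5 × 8.69 × 1.3 × 39.4 × 0.6 = 133.53 kPa
q_ult = 651.49 + 680.27 + 133.53 = 1465.3 kPa.
q_all = 1465.3 / 3.5 = 418.65 kPa.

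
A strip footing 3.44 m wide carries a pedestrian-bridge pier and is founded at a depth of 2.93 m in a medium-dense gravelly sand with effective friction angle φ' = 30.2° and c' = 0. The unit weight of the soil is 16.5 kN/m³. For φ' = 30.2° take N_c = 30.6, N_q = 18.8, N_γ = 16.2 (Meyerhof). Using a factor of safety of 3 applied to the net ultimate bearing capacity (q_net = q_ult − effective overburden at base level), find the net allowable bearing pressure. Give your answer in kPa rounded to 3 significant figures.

q_all(net) ≈ 440 kPa

Effective surcharge at the founding depth q = γ·D_f = 16.5 × 2.93 = 48.345 kPa.
q_ult = q·N_q + 0.5·γ·B·N_γ
     = 48.345 × 18.8 + 0.5 × 16.5 × 3.44 × 16.2
     = 908.89 + 459.76 = 1368.6 kPa.
Net ultimate: q_net = 1368.6 − 48.345 = 1320.3 kPa.
q_all(net) = 1320.3 / 3 = 440.1 kPa.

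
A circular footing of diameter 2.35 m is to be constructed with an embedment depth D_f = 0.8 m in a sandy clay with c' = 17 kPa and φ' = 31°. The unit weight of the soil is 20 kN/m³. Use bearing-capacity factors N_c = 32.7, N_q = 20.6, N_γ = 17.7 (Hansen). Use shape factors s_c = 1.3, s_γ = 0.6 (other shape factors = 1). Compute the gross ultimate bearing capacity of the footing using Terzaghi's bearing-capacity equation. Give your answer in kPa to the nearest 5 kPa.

q = γ·D_f = 20 × 0.8 = 16 kPa.
c·N_c·s_c = 17 × 32.7 × 1.3 = 722.67 kPa
q·N_q = 16 × 20.6 = 329.6 kPa
0.5·γ·B·N_γ·s_γ = 0.5 × 20 × 2.35 × 17.7 × 0.6 = 249.57 kPa
q_ult = 722.67 + 329.6 + 249.57 = 1301.8 kPa.

q_ult ≈ 1300 kPa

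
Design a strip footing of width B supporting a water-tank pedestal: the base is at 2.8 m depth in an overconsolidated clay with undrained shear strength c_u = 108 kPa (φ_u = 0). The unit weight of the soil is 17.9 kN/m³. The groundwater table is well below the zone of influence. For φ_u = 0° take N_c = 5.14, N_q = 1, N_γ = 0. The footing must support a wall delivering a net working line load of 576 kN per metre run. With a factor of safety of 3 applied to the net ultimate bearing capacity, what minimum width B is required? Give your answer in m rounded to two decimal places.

B = 3.11 m

Overburden at base level: q = 17.9 × 2.8 = 50.12 kPa.
Cohesion term c·N_c = 108 × 5.14 = 555.12 kPa; surcharge term q·N_q = 50.12 × 1 = 50.12 kPa.
q_ult = 555.12 + 50.12 = 605.24 kPa.
For φ = 0 the ½γBN_γ term vanishes, so q_ult is independent of B. q_net = 605.24 − 50.12 = 555.12 kPa; q_all(net) = 555.12/3 = 185.04 kPa.
Required width B = w / q_all(net) = 576 / 185.04 = 3.113 m.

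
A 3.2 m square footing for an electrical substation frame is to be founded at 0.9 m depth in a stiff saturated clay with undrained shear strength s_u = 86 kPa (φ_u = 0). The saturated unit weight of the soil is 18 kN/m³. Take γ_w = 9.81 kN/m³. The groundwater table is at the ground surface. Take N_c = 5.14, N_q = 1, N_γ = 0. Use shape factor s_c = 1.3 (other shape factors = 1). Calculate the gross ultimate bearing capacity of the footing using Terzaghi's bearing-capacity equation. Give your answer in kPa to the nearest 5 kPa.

With the water table at the surface the whole profile is submerged: γ' = 18 − 9.81 = 8.19 kN/m³, so q = γ'·D_f = 7.371 kPa.
q_ult = c·N_c·s_c + q·N_q
     = 86 × 5.14 × 1.3 + 7.371 × 1
     = 574.65 + 7.371 = 582.02 kPa.

q_ult ≈ 580 kPa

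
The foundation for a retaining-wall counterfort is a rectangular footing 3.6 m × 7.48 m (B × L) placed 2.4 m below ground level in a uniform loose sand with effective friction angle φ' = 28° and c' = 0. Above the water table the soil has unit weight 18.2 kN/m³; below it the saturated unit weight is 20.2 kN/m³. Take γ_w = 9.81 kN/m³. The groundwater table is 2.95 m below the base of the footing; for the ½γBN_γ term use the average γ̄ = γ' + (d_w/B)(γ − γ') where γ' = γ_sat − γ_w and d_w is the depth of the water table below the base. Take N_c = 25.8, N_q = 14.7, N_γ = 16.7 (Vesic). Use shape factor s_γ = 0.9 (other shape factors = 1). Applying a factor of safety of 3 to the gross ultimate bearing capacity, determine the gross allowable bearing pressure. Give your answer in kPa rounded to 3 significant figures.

q_all ≈ 365 kPa

Effective surcharge at the founding depth q = γ·D_f = 18.2 × 2.4 = 43.68 kPa.
With d_w = 2.95 m < B, γ̄ = 10.39 + (2.95/3.6) × (18.2 − 10.39) = 16.79 kN/m³.
q_ult = q·N_q + 0.5·γ·B·N_γ·s_γ
     = 43.68 × 14.7 + 0.5 × 16.79 × 3.6 × 16.7 × 0.9
     = 642.1 + 454.23 = 1096.3 kPa.
q_all = q_ult / FS = 1096.3 / 3 = 365.44 kPa.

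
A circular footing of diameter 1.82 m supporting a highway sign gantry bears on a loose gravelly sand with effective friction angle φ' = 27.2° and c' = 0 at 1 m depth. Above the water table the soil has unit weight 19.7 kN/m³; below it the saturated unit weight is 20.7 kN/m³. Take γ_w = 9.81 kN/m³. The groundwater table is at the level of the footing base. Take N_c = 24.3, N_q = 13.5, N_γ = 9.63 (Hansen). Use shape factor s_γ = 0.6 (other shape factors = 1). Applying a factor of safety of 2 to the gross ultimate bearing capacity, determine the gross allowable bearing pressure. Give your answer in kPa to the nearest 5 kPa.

Effective surcharge at the founding depth q = γ·D_f = 19.7 × 1 = 19.7 kPa.
The water table coincides with the base, so in the self-weight term γ → γ' = 10.89 kN/m³.
q_ult = q·N_q + 0.5·γ·B·N_γ·s_γ
     = 19.7 × 13.5 + 0.5 × 10.89 × 1.82 × 9.63 × 0.6
     = 265.95 + 57.259 = 323.21 kPa.
q_all = q_ult / FS = 323.21 / 2 = 161.6 kPa.

q_all ≈ 160 kPa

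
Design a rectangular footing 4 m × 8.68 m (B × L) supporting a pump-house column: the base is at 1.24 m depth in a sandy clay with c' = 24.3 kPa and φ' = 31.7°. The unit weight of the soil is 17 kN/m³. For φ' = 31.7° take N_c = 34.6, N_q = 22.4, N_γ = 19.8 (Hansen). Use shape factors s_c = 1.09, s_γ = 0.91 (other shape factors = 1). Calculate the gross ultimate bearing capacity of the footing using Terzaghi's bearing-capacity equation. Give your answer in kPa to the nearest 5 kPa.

Effective surcharge at the founding depth q = γ·D_f = 17 × 1.24 = 21.08 kPa.
q_ult = c·N_c·s_c + q·N_q + 0.5·γ·B·N_γ·s_γ
     = 24.3 × 34.6 × 1.09 + 21.08 × 22.4 + 0.5 × 17 × 4 × 19.8 × 0.91
     = 916.45 + 472.19 + 612.61 = 2001.3 kPa.

q_ult ≈ 2000 kPa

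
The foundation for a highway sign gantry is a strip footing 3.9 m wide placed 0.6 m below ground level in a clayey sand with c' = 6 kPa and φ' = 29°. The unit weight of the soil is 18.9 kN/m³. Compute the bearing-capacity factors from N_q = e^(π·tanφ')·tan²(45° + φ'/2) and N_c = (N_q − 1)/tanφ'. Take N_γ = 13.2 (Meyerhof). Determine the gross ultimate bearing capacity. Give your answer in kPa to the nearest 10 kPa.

tan29° = 0.5543, so N_q = e^(π×0.5543)·tan²(59.5°) = 5.705 × 2.882 = 16.44.
N_c = (16.44 − 1)/tan29° = 27.86.
Overburden at base level: q = 18.9 × 0.6 = 11.34 kPa.
Cohesion term c·N_c = 6 × 27.86 = 167.16 kPa; surcharge term q·N_q = 11.34 × 16.443 = 186.47 kPa; self-weight term 0.5·γ·B·N_γ = 0.5 × 18.9 × 3.9 × 13.2 = 486.49 kPa.
q_ult = 167.16 + 186.47 + 486.49 = 840.12 kPa.

q_ult ≈ 840 kPa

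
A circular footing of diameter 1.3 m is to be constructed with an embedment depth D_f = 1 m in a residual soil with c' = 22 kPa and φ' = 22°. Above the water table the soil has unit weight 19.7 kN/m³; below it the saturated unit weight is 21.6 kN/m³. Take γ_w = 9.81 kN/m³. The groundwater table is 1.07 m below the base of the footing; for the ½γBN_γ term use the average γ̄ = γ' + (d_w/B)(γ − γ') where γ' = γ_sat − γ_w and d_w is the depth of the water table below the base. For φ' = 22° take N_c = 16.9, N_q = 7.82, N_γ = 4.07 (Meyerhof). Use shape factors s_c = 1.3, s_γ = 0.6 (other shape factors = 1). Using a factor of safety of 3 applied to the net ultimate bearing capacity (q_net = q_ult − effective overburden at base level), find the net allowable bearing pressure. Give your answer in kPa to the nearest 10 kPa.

q_all(net) ≈ 220 kPa

Effective surcharge at the founding depth q = γ·D_f = 19.7 × 1 = 19.7 kPa.
With d_w = 1.07 m < B, γ̄ = 11.79 + (1.07/1.3) × (19.7 − 11.79) = 18.301 kN/m³.
q_ult = c·N_c·s_c + q·N_q + 0.5·γ·B·N_γ·s_γ
     = 22 × 16.9 × 1.3 + 19.7 × 7.82 + 0.5 × 18.301 × 1.3 × 4.07 × 0.6
     = 483.34 + 154.05 + 29.048 = 666.44 kPa.
Net ultimate: q_net = 666.44 − 19.7 = 646.74 kPa.
q_all(net) = 646.74 / 3 = 215.58 kPa.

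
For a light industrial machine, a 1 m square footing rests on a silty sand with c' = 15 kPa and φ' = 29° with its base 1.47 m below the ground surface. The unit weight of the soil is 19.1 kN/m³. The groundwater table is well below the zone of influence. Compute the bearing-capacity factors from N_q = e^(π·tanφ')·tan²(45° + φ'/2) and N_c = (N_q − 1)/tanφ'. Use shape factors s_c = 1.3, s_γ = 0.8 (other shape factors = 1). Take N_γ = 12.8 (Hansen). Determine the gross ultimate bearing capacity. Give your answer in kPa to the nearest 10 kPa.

tan29° = 0.5543, so N_q = e^(π×0.5543)·tan²(59.5°) = 5.705 × 2.882 = 16.44.
N_c = (16.44 − 1)/tan29° = 27.86.
q = γ·D_f = 19.1 × 1.47 = 28.077 kPa.
c·N_c·s_c = 15 × 27.86 × 1.3 = 543.28 kPa
q·N_q = 28.077 × 16.443 = 461.68 kPa
0.5·γ·B·N_γ·s_γ = 0.5 × 19.1 × 1 × 12.8 × 0.8 = 97.792 kPa
q_ult = 543.28 + 461.68 + 97.792 = 1102.7 kPa.

q_ult ≈ 1100 kPa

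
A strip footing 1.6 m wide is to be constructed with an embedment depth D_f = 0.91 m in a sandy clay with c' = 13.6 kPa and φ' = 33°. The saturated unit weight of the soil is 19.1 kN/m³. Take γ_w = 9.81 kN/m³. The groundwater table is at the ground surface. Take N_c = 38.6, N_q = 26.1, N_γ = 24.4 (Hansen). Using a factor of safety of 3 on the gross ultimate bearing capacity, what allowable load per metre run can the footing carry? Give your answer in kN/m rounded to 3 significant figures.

Water table at ground surface, so effective unit weight γ' = 19.1 − 9.81 = 9.29 kN/m³ is used throughout; overburden q = 9.29 × 0.91 = 8.4539 kPa; the same γ' applies in the ½γBN_γ term.
Cohesion term c·N_c = 13.6 × 38.6 = 524.96 kPa; surcharge term q·N_q = 8.4539 × 26.1 = 220.65 kPa; self-weight term 0.5·γ·B·N_γ = 0.5 × 9.29 × 1.6 × 24.4 = 181.34 kPa.
q_ult = 524.96 + 220.65 + 181.34 = 926.95 kPa.
Gross allowable pressure q_all = 926.95 / 3 = 308.98 kPa.
Allowable wall load = q_all × B = 308.98 × 1.6 = 494.37 kN per metre run.

≈ 494 kN/m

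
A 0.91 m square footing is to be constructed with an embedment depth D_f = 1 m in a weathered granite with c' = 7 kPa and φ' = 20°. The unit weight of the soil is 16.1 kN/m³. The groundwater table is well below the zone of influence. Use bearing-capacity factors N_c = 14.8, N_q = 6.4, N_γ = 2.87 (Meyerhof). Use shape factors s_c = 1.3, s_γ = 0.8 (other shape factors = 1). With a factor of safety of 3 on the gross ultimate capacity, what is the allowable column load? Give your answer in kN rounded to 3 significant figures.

P_all ≈ 70.3 kN

Overburden at base level: q = 16.1 × 1 = 16.1 kPa.
Cohesion term c·N_c·s_c = 7 × 14.8 × 1.3 = 134.68 kPa; surcharge term q·N_q = 16.1 × 6.4 = 103.04 kPa; self-weight term 0.5·γ·B·N_γ·s_γ = 0.5 × 16.1 × 0.91 × 2.87 × 0.8 = 16.819 kPa.
q_ult = 134.68 + 103.04 + 16.819 = 254.54 kPa.
Gross allowable pressure q_all = 254.54 / 3 = 84.846 kPa.
Footing area = 0.8281 m², so allowable column load = 84.846 × 0.8281 = 70.261 kN.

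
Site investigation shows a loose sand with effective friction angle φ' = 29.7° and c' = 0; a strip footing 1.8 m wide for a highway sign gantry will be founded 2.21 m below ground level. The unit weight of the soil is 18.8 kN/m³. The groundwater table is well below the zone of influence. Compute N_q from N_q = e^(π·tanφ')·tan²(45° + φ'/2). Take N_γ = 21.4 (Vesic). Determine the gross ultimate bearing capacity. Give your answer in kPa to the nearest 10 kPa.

q_ult ≈ 1100 kPa

tan29.7° = 0.5704, so N_q = e^(π×0.5704)·tan²(59.85°) = 6.001 × 2.964 = 17.79.
Effective surcharge at the founding depth q = γ·D_f = 18.8 × 2.21 = 41.548 kPa.
q_ult = q·N_q + 0.5·γ·B·N_γ
     = 41.548 × 17.787 + 0.5 × 18.8 × 1.8 × 21.4
     = 739.02 + 362.09 = 1101.1 kPa.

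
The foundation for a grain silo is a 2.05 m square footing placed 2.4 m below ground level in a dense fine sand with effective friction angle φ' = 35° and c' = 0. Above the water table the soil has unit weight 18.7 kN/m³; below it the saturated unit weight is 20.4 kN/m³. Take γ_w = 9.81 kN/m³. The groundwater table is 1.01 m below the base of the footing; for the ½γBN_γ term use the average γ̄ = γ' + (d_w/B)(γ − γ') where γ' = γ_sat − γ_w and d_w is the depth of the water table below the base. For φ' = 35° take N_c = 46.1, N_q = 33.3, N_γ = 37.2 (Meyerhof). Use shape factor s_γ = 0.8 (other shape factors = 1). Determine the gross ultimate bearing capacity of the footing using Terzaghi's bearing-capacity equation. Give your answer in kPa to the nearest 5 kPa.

q_ult ≈ 1940 kPa

Effective surcharge at the founding depth q = γ·D_f = 18.7 × 2.4 = 44.88 kPa.
With d_w = 1.01 m < B, γ̄ = 10.59 + (1.01/2.05) × (18.7 − 10.59) = 14.586 kN/m³.
q_ult = q·N_q + 0.5·γ·B·N_γ·s_γ
     = 44.88 × 33.3 + 0.5 × 14.586 × 2.05 × 37.2 × 0.8
     = 1494.5 + 444.92 = 1939.4 kPa.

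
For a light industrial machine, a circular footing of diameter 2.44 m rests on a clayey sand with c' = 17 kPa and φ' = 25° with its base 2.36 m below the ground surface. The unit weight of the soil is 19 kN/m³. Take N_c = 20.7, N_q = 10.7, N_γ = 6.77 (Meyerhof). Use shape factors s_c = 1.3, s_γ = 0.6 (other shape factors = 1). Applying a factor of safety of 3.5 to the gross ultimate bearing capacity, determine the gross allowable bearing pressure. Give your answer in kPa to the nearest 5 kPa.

q_all ≈ 295 kPa

Overburden at base level: q = 19 × 2.36 = 44.84 kPa.
Cohesion term c·N_c·s_c = 17 × 20.7 × 1.3 = 457.47 kPa; surcharge term q·N_q = 44.84 × 10.7 = 479.79 kPa; self-weight term 0.5·γ·B·N_γ·s_γ = 0.5 × 19 × 2.44 × 6.77 × 0.6 = 94.157 kPa.
q_ult = 457.47 + 479.79 + 94.157 = 1031.4 kPa.
q_all = q_ult / FS = 1031.4 / 3.5 = 294.69 kPa.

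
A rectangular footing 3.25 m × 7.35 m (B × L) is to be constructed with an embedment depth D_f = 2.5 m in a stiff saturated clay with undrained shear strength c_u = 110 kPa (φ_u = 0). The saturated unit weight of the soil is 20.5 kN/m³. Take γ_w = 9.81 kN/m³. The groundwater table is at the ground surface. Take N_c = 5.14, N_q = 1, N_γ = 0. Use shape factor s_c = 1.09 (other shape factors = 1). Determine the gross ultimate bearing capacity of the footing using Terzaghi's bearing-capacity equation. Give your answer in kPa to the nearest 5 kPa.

q_ult ≈ 645 kPa

With the water table at the surface the whole profile is submerged: γ' = 20.5 − 9.81 = 10.69 kN/m³, so q = γ'·D_f = 26.725 kPa.
q_ult = c·N_c·s_c + q·N_q
     = 110 × 5.14 × 1.09 + 26.725 × 1
     = 616.29 + 26.725 = 643.01 kPa.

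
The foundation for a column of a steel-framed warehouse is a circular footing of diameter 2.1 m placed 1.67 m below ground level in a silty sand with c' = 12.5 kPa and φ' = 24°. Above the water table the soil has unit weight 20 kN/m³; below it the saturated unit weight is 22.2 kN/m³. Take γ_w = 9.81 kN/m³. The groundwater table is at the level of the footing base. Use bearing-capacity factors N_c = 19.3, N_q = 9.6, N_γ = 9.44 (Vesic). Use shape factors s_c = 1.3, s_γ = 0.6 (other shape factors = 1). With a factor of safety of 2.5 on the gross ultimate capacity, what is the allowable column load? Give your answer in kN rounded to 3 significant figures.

Overburden at base level: q = 20 × 1.67 = 33.4 kPa.
Below the base the soil is submerged, so the ½γBN_γ term uses γ' = 22.2 − 9.81 = 12.39 kN/m³.
Cohesion term c·N_c·s_c = 12.5 × 19.3 × 1.3 = 313.62 kPa; surcharge term q·N_q = 33.4 × 9.6 = 320.64 kPa; self-weight term 0.5·γ·B·N_γ·s_γ = 0.5 × 12.39 × 2.1 × 9.44 × 0.6 = 73.686 kPa.
q_ult = 313.62 + 320.64 + 73.686 = 707.95 kPa.
Gross allowable pressure q_all = 707.95 / 2.5 = 283.18 kPa.
Footing area = 3.4636 m², so allowable column load = 283.18 × 3.4636 = 980.82 kN.

P_all ≈ 981 kN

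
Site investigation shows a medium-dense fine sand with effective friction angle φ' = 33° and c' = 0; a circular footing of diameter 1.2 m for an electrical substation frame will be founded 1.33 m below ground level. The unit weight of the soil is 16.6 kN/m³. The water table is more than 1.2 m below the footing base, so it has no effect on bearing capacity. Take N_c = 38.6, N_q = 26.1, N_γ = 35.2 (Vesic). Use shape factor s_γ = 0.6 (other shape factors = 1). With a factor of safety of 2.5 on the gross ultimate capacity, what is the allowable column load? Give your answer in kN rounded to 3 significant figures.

P_all ≈ 356 kN

Effective surcharge at the founding depth q = γ·D_f = 16.6 × 1.33 = 22.078 kPa.
q_ult = q·N_q + 0.5·γ·B·N_γ·s_γ
     = 22.078 × 26.1 + 0.5 × 16.6 × 1.2 × 35.2 × 0.6
     = 576.24 + 210.36 = 786.59 kPa.
Gross allowable pressure q_all = 786.59 / 2.5 = 314.64 kPa.
Footing area = 1.131 m², so allowable column load = 314.64 × 1.131 = 355.85 kN.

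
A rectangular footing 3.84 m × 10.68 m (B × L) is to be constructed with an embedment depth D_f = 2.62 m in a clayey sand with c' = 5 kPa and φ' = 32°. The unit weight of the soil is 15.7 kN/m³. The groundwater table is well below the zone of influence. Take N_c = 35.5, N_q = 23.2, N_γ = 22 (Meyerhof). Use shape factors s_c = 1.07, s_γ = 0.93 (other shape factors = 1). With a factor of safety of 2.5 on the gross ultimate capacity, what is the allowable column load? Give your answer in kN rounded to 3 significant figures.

Overburden at base level: q = 15.7 × 2.62 = 41.134 kPa.
Cohesion term c·N_c·s_c = 5 × 35.5 × 1.07 = 189.93 kPa; surcharge term q·N_q = 41.134 × 23.2 = 954.31 kPa; self-weight term 0.5·γ·B·N_γ·s_γ = 0.5 × 15.7 × 3.84 × 22 × 0.93 = 616.75 kPa.
q_ult = 189.93 + 954.31 + 616.75 = 1761 kPa.
Gross allowable pressure q_all = 1761 / 2.5 = 704.39 kPa.
Footing area = 41.0112 m², so allowable column load = 704.39 × 41.0112 = 28888 kN.

P_all ≈ 28900 kN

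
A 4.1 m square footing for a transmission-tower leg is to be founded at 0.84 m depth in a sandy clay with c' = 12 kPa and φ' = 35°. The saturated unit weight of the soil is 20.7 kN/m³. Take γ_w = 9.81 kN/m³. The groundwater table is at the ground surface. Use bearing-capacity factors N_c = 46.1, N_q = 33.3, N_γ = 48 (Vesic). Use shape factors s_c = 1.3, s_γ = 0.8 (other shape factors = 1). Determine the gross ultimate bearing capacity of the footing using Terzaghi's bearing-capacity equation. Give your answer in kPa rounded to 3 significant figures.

q_ult ≈ 1880 kPa

Water table at ground surface, so effective unit weight γ' = 20.7 − 9.81 = 10.89 kN/m³ is used throughout; overburden q = 10.89 × 0.84 = 9.1476 kPa; the same γ' applies in the ½γBN_γ term.
Cohesion term c·N_c·s_c = 12 × 46.1 × 1.3 = 719.16 kPa; surcharge term q·N_q = 9.1476 × 33.3 = 304.62 kPa; self-weight term 0.5·γ·B·N_γ·s_γ = 0.5 × 10.89 × 4.1 × 48 × 0.8 = 857.26 kPa.
q_ult = 719.16 + 304.62 + 857.26 = 1881 kPa.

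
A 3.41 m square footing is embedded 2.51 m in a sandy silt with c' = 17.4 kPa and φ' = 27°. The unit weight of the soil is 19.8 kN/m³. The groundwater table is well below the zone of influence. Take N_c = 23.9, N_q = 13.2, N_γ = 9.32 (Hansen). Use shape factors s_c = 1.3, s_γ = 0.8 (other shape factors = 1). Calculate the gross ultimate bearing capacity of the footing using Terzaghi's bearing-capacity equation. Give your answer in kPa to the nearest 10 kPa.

Effective surcharge at the founding depth q = γ·D_f = 19.8 × 2.51 = 49.698 kPa.
q_ult = c·N_c·s_c + q·N_q + 0.5·γ·B·N_γ·s_γ
     = 17.4 × 23.9 × 1.3 + 49.698 × 13.2 + 0.5 × 19.8 × 3.41 × 9.32 × 0.8
     = 540.62 + 656.01 + 251.71 = 1448.3 kPa.

q_ult ≈ 1450 kPa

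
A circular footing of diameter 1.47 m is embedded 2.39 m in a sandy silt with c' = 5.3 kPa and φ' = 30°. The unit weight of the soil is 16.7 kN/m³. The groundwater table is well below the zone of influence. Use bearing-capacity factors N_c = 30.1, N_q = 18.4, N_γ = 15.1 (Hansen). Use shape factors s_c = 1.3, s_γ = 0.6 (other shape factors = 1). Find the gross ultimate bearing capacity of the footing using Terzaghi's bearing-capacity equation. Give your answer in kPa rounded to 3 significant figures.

Overburden at base level: q = 16.7 × 2.39 = 39.913 kPa.
Cohesion term c·N_c·s_c = 5.3 × 30.1 × 1.3 = 207.39 kPa; surcharge term q·N_q = 39.913 × 18.4 = 734.4 kPa; self-weight term 0.5·γ·B·N_γ·s_γ = 0.5 × 16.7 × 1.47 × 15.1 × 0.6 = 111.21 kPa.
q_ult = 207.39 + 734.4 + 111.21 = 1053 kPa.

q_ult ≈ 1050 kPa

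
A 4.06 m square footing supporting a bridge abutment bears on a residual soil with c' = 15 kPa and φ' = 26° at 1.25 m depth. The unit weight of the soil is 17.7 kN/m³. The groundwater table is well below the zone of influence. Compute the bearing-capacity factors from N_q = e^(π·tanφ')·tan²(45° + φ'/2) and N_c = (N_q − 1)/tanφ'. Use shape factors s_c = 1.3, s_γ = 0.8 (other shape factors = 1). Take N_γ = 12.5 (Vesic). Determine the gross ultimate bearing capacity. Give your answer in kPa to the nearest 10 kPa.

tan26° = 0.4877, so N_q = e^(π×0.4877)·tan²(58°) = 4.629 × 2.561 = 11.85.
N_c = (11.85 − 1)/tan26° = 22.25.
q = γ·D_f = 17.7 × 1.25 = 22.125 kPa.
c·N_c·s_c = 15 × 22.254 × 1.3 = 433.96 kPa
q·N_q = 22.125 × 11.854 = 262.27 kPa
0.5·γ·B·N_γ·s_γ = 0.5 × 17.7 × 4.06 × 12.5 × 0.8 = 359.31 kPa
q_ult = 433.96 + 262.27 + 359.31 = 1055.5 kPa.

q_ult ≈ 1060 kPa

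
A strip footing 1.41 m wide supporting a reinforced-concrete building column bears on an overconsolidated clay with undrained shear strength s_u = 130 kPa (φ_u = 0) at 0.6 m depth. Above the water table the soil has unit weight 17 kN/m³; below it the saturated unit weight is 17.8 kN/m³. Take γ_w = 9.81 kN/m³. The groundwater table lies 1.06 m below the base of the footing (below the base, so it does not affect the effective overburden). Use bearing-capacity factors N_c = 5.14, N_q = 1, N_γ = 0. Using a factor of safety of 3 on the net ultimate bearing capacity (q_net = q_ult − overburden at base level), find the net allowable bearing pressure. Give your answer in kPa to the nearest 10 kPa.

q_all(net) ≈ 220 kPa

q = γ·D_f = 17 × 0.6 = 10.2 kPa.
c·N_c = 130 × 5.14 = 668.2 kPa
q·N_q = 10.2 × 1 = 10.2 kPa
q_ult = 668.2 + 10.2 = 678.4 kPa.
q_net = 678.4 − 10.2 = 668.2 kPa.
q_all(net) = 668.2 / 3 = 222.73 kPa.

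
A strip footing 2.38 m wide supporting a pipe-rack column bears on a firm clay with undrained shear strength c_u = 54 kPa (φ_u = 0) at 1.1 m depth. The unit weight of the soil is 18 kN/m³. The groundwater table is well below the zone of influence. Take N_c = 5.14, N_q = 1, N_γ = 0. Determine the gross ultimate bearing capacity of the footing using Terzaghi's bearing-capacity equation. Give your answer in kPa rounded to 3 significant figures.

q_ult ≈ 297 kPa

Effective surcharge at the founding depth q = γ·D_f = 18 × 1.1 = 19.8 kPa.
q_ult = c·N_c + q·N_q
     = 54 × 5.14 + 19.8 × 1
     = 277.56 + 19.8 = 297.36 kPa.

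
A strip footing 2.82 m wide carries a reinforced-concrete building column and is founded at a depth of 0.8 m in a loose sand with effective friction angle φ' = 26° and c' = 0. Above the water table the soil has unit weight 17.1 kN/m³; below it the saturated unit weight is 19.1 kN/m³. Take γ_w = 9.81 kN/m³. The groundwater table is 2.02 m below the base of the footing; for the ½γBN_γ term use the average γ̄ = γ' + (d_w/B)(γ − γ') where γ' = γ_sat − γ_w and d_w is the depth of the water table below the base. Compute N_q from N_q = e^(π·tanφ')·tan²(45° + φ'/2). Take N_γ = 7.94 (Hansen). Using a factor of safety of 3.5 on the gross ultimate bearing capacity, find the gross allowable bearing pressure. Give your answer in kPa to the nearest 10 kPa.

N_q = e^(π·tan26°)·tan²(58°) = 11.85.
Effective surcharge at the founding depth q = γ·D_f = 17.1 × 0.8 = 13.68 kPa.
With d_w = 2.02 m < B, γ̄ = 9.29 + (2.02/2.82) × (17.1 − 9.29) = 14.884 kN/m³.
q_ult = q·N_q + 0.5·γ·B·N_γ
     = 13.68 × 11.854 + 0.5 × 14.884 × 2.82 × 7.94
     = 162.17 + 166.64 = 328.8 kPa.
q_all = 328.8 / 3.5 = 93.944 kPa.

q_all ≈ 90 kPa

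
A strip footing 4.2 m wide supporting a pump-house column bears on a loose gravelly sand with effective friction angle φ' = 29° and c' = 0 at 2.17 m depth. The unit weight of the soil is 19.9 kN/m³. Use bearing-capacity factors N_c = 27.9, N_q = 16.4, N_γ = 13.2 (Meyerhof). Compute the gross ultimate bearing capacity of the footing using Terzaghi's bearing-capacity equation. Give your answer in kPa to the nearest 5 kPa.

q_ult ≈ 1260 kPa

q = γ·D_f = 19.9 × 2.17 = 43.183 kPa.
q·N_q = 43.183 × 16.4 = 708.2 kPa
0.5·γ·B·N_γ = 0.5 × 19.9 × 4.2 × 13.2 = 551.63 kPa
q_ult = 708.2 + 551.63 = 1259.8 kPa.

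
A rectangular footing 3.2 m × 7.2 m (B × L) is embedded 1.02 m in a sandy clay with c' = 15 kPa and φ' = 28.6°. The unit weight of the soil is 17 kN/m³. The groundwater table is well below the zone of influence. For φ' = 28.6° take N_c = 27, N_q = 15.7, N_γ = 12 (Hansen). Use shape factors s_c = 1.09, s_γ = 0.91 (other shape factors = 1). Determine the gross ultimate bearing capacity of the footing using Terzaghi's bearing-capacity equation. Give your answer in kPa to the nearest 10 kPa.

Effective surcharge at the founding depth q = γ·D_f = 17 × 1.02 = 17.34 kPa.
q_ult = c·N_c·s_c + q·N_q + 0.5·γ·B·N_γ·s_γ
     = 15 × 27 × 1.09 + 17.34 × 15.7 + 0.5 × 17 × 3.2 × 12 × 0.91
     = 441.45 + 272.24 + 297.02 = 1010.7 kPa.

q_ult ≈ 1010 kPa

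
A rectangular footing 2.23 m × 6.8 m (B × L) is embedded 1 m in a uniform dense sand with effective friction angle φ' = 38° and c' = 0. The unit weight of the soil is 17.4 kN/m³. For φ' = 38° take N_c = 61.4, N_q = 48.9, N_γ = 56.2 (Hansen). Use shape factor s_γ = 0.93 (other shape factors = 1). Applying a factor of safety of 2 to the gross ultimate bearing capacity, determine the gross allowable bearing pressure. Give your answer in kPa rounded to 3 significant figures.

q = γ·D_f = 17.4 × 1 = 17.4 kPa.
q·N_q = 17.4 × 48.9 = 850.86 kPa
0.5·γ·B·N_γ·s_γ = 0.5 × 17.4 × 2.23 × 56.2 × 0.93 = 1014 kPa
q_ult = 850.86 + 1014 = 1864.9 kPa.
q_all = q_ult / FS = 1864.9 / 2 = 932.44 kPa.

q_all ≈ 932 kPa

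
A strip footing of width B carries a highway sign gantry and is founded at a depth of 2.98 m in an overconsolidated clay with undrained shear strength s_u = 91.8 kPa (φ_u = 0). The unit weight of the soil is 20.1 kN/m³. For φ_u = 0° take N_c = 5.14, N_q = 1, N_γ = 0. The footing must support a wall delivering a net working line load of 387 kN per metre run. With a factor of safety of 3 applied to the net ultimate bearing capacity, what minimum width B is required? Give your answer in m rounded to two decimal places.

Effective surcharge at the founding depth q = γ·D_f = 20.1 × 2.98 = 59.898 kPa.
q_ult = c·N_c + q·N_q
     = 91.8 × 5.14 + 59.898 × 1
     = 471.85 + 59.898 = 531.75 kPa.
For φ = 0 the ½γBN_γ term vanishes, so q_ult is independent of B. q_net = 531.75 − 59.898 = 471.85 kPa; q_all(net) = 471.85/3 = 157.28 kPa.
Required width B = w / q_all(net) = 387 / 157.28 = 2.461 m.

B = 2.46 m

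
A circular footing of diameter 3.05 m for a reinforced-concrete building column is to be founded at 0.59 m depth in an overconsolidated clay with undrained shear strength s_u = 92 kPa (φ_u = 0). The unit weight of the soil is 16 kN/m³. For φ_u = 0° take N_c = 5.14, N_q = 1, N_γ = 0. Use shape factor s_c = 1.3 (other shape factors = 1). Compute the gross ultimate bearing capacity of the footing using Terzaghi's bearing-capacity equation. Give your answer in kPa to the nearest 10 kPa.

q_ult ≈ 620 kPa

Effective surcharge at the founding depth q = γ·D_f = 16 × 0.59 = 9.44 kPa.
q_ult = c·N_c·s_c + q·N_q
     = 92 × 5.14 × 1.3 + 9.44 × 1
     = 614.74 + 9.44 = 624.18 kPa.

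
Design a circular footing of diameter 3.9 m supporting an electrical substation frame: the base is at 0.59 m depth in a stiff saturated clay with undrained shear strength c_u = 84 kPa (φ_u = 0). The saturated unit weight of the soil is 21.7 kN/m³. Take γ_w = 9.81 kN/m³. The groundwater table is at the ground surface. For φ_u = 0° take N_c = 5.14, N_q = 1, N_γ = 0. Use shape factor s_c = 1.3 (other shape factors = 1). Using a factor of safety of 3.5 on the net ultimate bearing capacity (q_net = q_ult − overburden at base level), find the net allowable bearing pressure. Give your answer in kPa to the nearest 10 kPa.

q_all(net) ≈ 160 kPa

Water table at ground surface, so effective unit weight γ' = 21.7 − 9.81 = 11.89 kN/m³ is used throughout; overburden q = 11.89 × 0.59 = 7.0151 kPa.
Cohesion term c·N_c·s_c = 84 × 5.14 × 1.3 = 561.29 kPa; surcharge term q·N_q = 7.0151 × 1 = 7.0151 kPa.
q_ult = 561.29 + 7.0151 = 568.3 kPa.
q_net = 568.3 − 7.0151 = 561.29 kPa.
q_all(net) = 561.29 / 3.5 = 160.37 kPa.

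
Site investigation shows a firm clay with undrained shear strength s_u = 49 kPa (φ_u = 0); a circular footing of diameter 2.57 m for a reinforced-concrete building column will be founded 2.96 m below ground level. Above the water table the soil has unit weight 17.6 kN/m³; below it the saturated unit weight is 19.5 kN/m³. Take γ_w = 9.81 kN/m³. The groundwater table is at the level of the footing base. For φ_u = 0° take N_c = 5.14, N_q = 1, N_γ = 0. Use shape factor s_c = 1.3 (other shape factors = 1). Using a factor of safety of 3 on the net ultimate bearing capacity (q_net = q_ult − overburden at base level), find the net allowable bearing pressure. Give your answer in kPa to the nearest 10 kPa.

Effective surcharge at the founding depth q = γ·D_f = 17.6 × 2.96 = 52.096 kPa.
q_ult = c·N_c·s_c + q·N_q
     = 49 × 5.14 × 1.3 + 52.096 × 1
     = 327.42 + 52.096 = 379.51 kPa.
q_net = 379.51 − 52.096 = 327.42 kPa.
q_all(net) = 327.42 / 3 = 109.14 kPa.

q_all(net) ≈ 110 kPa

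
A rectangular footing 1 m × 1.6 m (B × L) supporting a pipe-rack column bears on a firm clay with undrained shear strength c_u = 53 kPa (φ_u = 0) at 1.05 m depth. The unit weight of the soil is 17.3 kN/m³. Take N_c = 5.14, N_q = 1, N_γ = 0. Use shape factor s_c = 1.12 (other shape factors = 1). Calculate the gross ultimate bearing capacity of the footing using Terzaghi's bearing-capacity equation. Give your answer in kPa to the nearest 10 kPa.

q_ult ≈ 320 kPa

Effective surcharge at the founding depth q = γ·D_f = 17.3 × 1.05 = 18.165 kPa.
q_ult = c·N_c·s_c + q·N_q
     = 53 × 5.14 × 1.12 + 18.165 × 1
     = 305.11 + 18.165 = 323.28 kPa.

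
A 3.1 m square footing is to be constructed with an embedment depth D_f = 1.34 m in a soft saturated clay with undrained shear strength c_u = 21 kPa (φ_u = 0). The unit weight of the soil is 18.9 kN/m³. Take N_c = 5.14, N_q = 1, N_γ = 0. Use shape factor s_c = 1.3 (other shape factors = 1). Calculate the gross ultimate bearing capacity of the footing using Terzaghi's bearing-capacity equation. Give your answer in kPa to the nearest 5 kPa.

Effective surcharge at the founding depth q = γ·D_f = 18.9 × 1.34 = 25.326 kPa.
q_ult = c·N_c·s_c + q·N_q
     = 21 × 5.14 × 1.3 + 25.326 × 1
     = 140.32 + 25.326 = 165.65 kPa.

q_ult ≈ 165 kPa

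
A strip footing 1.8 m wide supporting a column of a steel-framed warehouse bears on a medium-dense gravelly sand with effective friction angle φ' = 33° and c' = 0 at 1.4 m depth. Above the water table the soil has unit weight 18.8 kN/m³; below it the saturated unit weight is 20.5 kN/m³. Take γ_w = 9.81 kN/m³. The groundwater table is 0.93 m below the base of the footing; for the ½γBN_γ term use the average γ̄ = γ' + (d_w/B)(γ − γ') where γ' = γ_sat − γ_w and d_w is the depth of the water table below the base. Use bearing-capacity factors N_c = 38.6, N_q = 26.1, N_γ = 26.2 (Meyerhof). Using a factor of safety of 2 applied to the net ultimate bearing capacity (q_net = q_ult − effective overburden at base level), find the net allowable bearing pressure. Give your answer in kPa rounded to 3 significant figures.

q_all(net) ≈ 506 kPa

Effective surcharge at the founding depth q = γ·D_f = 18.8 × 1.4 = 26.32 kPa.
With d_w = 0.93 m < B, γ̄ = 10.69 + (0.93/1.8) × (18.8 − 10.69) = 14.88 kN/m³.
q_ult = q·N_q + 0.5·γ·B·N_γ
     = 26.32 × 26.1 + 0.5 × 14.88 × 1.8 × 26.2
     = 686.95 + 350.87 = 1037.8 kPa.
Net ultimate: q_net = 1037.8 − 26.32 = 1011.5 kPa.
q_all(net) = 1011.5 / 2 = 505.75 kPa.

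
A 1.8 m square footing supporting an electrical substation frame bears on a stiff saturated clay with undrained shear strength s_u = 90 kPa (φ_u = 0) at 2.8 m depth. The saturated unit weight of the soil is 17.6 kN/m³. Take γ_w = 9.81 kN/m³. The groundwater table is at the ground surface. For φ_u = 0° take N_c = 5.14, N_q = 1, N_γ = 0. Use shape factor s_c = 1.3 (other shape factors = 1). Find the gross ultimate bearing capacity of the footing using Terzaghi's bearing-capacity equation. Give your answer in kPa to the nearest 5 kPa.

q_ult ≈ 625 kPa

γ' = 17.6 − 9.81 = 7.79 kN/m³ (submerged throughout). q = 7.79 × 2.8 = 21.812 kPa.
c·N_c·s_c = 90 × 5.14 × 1.3 = 601.38 kPa
q·N_q = 21.812 × 1 = 21.812 kPa
q_ult = 601.38 + 21.812 = 623.19 kPa.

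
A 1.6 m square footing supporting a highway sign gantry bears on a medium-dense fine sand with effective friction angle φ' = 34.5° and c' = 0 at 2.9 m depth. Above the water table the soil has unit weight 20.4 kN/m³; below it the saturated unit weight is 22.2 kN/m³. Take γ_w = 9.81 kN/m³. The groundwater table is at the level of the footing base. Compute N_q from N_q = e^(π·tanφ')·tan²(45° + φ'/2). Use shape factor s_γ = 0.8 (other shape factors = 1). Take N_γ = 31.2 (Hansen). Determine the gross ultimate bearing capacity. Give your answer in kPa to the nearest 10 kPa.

q_ult ≈ 2100 kPa

tan34.5° = 0.6873, so N_q = e^(π×0.6873)·tan²(62.25°) = 8.664 × 3.613 = 31.3.
Overburden at base level: q = 20.4 × 2.9 = 59.16 kPa.
Below the base the soil is submerged, so the ½γBN_γ term uses γ' = 22.2 − 9.81 = 12.39 kN/m³.
Surcharge term q·N_q = 59.16 × 31.299 = 1851.7 kPa; self-weight term 0.5·γ·B·N_γ·s_γ = 0.5 × 12.39 × 1.6 × 31.2 × 0.8 = 247.4 kPa.
q_ult = 1851.7 + 247.4 = 2099.1 kPa.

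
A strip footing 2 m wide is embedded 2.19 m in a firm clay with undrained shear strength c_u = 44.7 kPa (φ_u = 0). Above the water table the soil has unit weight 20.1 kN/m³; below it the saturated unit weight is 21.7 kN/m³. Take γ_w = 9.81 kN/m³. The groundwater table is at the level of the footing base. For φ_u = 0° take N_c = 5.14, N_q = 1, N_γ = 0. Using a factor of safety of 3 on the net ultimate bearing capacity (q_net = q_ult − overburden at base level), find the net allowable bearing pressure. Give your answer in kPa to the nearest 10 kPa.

q = γ·D_f = 20.1 × 2.19 = 44.019 kPa.
c·N_c = 44.7 × 5.14 = 229.76 kPa
q·N_q = 44.019 × 1 = 44.019 kPa
q_ult = 229.76 + 44.019 = 273.78 kPa.
q_net = 273.78 − 44.019 = 229.76 kPa.
q_all(net) = 229.76 / 3 = 76.586 kPa.

q_all(net) ≈ 80 kPa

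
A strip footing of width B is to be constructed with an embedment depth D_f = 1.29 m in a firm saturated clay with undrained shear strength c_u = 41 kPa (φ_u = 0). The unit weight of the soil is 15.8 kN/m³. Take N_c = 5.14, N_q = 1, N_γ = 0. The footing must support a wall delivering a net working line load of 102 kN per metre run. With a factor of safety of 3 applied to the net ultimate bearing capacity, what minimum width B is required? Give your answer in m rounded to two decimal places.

B = 1.45 m

Overburden at base level: q = 15.8 × 1.29 = 20.382 kPa.
Cohesion term c·N_c = 41 × 5.14 = 210.74 kPa; surcharge term q·N_q = 20.382 × 1 = 20.382 kPa.
q_ult = 210.74 + 20.382 = 231.12 kPa.
For φ = 0 the ½γBN_γ term vanishes, so q_ult is independent of B. q_net = 231.12 − 20.382 = 210.74 kPa; q_all(net) = 210.74/3 = 70.247 kPa.
Required width B = w / q_all(net) = 102 / 70.247 = 1.452 m.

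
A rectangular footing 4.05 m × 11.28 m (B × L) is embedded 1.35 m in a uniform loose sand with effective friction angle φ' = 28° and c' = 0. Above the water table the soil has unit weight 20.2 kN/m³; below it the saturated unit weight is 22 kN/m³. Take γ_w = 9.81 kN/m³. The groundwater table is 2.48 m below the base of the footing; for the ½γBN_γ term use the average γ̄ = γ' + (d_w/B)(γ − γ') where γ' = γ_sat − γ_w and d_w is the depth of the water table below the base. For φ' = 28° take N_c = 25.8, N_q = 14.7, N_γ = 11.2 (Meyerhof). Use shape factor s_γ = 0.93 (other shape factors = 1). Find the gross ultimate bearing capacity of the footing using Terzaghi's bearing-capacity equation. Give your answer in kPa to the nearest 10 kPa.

q_ult ≈ 760 kPa

Effective surcharge at the founding depth q = γ·D_f = 20.2 × 1.35 = 27.27 kPa.
With d_w = 2.48 m < B, γ̄ = 12.19 + (2.48/4.05) × (20.2 − 12.19) = 17.095 kN/m³.
q_ult = q·N_q + 0.5·γ·B·N_γ·s_γ
     = 27.27 × 14.7 + 0.5 × 17.095 × 4.05 × 11.2 × 0.93
     = 400.87 + 360.57 = 761.44 kPa.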